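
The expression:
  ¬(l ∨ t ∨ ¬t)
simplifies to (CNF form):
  False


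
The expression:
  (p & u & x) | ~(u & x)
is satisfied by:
  {p: True, u: False, x: False}
  {u: False, x: False, p: False}
  {x: True, p: True, u: False}
  {x: True, u: False, p: False}
  {p: True, u: True, x: False}
  {u: True, p: False, x: False}
  {x: True, u: True, p: True}


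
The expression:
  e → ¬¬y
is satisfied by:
  {y: True, e: False}
  {e: False, y: False}
  {e: True, y: True}


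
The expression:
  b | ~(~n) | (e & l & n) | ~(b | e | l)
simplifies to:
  b | n | (~e & ~l)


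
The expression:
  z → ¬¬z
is always true.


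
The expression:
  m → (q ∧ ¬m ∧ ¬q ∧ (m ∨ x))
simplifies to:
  ¬m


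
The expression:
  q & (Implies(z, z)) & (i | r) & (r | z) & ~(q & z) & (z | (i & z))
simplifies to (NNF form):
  False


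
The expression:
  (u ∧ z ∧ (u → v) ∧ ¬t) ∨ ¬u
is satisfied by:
  {z: True, v: True, u: False, t: False}
  {z: True, v: False, u: False, t: False}
  {v: True, t: False, z: False, u: False}
  {t: False, v: False, z: False, u: False}
  {t: True, z: True, v: True, u: False}
  {t: True, z: True, v: False, u: False}
  {t: True, v: True, z: False, u: False}
  {t: True, v: False, z: False, u: False}
  {u: True, z: True, v: True, t: False}


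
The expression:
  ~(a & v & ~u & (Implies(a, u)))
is always true.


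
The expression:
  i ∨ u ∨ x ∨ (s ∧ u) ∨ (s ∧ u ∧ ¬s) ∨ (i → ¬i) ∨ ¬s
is always true.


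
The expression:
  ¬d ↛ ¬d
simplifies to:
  False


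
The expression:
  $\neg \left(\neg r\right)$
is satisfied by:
  {r: True}


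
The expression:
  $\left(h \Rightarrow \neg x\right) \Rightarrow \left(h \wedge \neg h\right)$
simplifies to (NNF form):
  $h \wedge x$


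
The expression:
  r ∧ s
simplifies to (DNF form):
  r ∧ s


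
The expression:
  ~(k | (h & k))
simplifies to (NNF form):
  ~k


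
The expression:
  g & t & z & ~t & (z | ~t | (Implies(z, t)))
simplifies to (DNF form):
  False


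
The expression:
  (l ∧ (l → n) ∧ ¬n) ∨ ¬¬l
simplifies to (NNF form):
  l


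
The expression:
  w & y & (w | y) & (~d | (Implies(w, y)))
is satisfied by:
  {w: True, y: True}


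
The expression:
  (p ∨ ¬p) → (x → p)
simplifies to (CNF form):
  p ∨ ¬x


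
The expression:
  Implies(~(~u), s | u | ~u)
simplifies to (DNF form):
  True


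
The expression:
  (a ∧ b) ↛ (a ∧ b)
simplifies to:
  False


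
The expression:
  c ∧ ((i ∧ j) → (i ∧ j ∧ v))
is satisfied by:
  {c: True, v: True, i: False, j: False}
  {c: True, v: False, i: False, j: False}
  {c: True, j: True, v: True, i: False}
  {c: True, j: True, v: False, i: False}
  {c: True, i: True, v: True, j: False}
  {c: True, i: True, v: False, j: False}
  {c: True, i: True, j: True, v: True}


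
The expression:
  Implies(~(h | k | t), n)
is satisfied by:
  {t: True, n: True, k: True, h: True}
  {t: True, n: True, k: True, h: False}
  {t: True, n: True, h: True, k: False}
  {t: True, n: True, h: False, k: False}
  {t: True, k: True, h: True, n: False}
  {t: True, k: True, h: False, n: False}
  {t: True, k: False, h: True, n: False}
  {t: True, k: False, h: False, n: False}
  {n: True, k: True, h: True, t: False}
  {n: True, k: True, h: False, t: False}
  {n: True, h: True, k: False, t: False}
  {n: True, h: False, k: False, t: False}
  {k: True, h: True, n: False, t: False}
  {k: True, n: False, h: False, t: False}
  {h: True, n: False, k: False, t: False}


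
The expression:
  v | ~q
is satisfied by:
  {v: True, q: False}
  {q: False, v: False}
  {q: True, v: True}


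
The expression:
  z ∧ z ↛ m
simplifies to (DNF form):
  z ∧ ¬m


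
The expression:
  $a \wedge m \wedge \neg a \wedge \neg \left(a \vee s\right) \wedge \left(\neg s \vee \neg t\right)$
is never true.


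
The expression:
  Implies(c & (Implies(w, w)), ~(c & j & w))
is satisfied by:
  {w: False, c: False, j: False}
  {j: True, w: False, c: False}
  {c: True, w: False, j: False}
  {j: True, c: True, w: False}
  {w: True, j: False, c: False}
  {j: True, w: True, c: False}
  {c: True, w: True, j: False}


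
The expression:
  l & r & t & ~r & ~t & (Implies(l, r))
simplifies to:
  False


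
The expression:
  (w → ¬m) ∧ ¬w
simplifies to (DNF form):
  ¬w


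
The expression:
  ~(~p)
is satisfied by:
  {p: True}


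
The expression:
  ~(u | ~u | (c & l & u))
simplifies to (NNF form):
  False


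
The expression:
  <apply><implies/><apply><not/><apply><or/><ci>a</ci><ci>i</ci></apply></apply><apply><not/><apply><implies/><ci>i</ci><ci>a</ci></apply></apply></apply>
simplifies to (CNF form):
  <apply><or/><ci>a</ci><ci>i</ci></apply>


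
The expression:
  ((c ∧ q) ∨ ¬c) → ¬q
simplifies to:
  ¬q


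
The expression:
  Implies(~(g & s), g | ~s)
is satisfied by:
  {g: True, s: False}
  {s: False, g: False}
  {s: True, g: True}


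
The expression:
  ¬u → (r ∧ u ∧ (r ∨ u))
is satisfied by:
  {u: True}


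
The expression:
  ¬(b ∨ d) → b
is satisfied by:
  {b: True, d: True}
  {b: True, d: False}
  {d: True, b: False}


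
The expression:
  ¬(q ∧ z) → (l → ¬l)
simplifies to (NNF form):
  (q ∧ z) ∨ ¬l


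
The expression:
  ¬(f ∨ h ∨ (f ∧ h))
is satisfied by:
  {h: False, f: False}


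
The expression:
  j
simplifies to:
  j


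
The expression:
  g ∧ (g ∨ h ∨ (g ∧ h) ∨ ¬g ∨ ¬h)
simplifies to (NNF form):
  g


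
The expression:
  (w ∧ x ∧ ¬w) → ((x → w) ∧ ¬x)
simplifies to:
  True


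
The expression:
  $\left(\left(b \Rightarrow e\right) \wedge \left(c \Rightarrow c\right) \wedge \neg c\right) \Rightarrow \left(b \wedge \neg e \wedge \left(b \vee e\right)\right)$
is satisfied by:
  {c: True, b: True, e: False}
  {c: True, b: False, e: False}
  {c: True, e: True, b: True}
  {c: True, e: True, b: False}
  {b: True, e: False, c: False}


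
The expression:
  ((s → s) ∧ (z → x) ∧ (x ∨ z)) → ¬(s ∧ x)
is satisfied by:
  {s: False, x: False}
  {x: True, s: False}
  {s: True, x: False}


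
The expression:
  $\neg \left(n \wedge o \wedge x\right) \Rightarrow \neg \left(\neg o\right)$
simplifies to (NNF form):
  $o$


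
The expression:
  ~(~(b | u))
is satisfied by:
  {b: True, u: True}
  {b: True, u: False}
  {u: True, b: False}


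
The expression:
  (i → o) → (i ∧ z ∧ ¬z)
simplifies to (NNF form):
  i ∧ ¬o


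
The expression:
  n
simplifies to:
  n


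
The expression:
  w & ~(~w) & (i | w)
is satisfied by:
  {w: True}


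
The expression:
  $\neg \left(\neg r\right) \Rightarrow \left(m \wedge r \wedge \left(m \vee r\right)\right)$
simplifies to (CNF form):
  $m \vee \neg r$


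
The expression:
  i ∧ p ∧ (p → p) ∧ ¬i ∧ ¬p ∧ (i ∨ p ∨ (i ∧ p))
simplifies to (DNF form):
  False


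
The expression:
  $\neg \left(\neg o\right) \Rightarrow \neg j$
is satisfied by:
  {o: False, j: False}
  {j: True, o: False}
  {o: True, j: False}


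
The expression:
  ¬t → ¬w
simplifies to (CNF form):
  t ∨ ¬w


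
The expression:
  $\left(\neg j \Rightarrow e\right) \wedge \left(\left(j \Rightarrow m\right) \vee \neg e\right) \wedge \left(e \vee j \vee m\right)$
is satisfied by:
  {j: True, m: True, e: False}
  {j: True, m: False, e: False}
  {e: True, j: True, m: True}
  {e: True, m: True, j: False}
  {e: True, m: False, j: False}


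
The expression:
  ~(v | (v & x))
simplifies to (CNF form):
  ~v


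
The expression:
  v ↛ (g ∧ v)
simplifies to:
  v ∧ ¬g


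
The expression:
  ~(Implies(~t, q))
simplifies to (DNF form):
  ~q & ~t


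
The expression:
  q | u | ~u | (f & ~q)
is always true.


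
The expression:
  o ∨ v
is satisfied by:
  {o: True, v: True}
  {o: True, v: False}
  {v: True, o: False}


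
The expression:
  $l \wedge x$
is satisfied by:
  {x: True, l: True}


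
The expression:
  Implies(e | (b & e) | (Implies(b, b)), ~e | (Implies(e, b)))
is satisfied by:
  {b: True, e: False}
  {e: False, b: False}
  {e: True, b: True}


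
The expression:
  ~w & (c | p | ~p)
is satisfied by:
  {w: False}


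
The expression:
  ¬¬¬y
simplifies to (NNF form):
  ¬y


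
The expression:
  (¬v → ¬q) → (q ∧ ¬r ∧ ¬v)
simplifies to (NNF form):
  q ∧ ¬v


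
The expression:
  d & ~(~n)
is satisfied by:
  {d: True, n: True}


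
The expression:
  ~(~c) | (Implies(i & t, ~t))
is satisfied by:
  {c: True, t: False, i: False}
  {c: False, t: False, i: False}
  {i: True, c: True, t: False}
  {i: True, c: False, t: False}
  {t: True, c: True, i: False}
  {t: True, c: False, i: False}
  {t: True, i: True, c: True}


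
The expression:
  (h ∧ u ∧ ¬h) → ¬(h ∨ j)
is always true.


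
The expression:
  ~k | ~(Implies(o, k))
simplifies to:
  ~k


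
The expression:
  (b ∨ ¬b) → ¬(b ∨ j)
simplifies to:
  ¬b ∧ ¬j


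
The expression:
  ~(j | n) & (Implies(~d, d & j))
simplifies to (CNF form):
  d & ~j & ~n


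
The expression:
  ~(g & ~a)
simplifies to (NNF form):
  a | ~g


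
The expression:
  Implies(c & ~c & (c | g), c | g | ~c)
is always true.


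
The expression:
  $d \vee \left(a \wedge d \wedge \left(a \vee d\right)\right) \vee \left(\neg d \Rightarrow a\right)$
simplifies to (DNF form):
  $a \vee d$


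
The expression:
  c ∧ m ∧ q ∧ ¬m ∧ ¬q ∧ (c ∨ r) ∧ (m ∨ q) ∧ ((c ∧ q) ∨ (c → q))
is never true.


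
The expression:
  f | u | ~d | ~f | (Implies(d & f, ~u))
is always true.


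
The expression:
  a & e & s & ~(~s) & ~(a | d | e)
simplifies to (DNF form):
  False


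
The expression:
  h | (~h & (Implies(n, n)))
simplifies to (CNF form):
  True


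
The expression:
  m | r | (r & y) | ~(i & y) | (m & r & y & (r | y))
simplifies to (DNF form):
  m | r | ~i | ~y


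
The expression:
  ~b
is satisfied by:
  {b: False}


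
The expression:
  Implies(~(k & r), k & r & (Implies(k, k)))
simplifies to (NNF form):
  k & r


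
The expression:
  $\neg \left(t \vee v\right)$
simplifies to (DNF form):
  $\neg t \wedge \neg v$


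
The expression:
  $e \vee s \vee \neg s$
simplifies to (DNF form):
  $\text{True}$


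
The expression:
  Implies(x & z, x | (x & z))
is always true.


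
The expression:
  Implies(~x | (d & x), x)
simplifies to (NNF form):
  x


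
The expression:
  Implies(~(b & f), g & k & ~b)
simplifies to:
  (b | g) & (b | k) & (f | ~b)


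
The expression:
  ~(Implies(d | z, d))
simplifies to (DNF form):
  z & ~d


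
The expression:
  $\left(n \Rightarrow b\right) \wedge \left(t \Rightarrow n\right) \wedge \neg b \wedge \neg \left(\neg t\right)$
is never true.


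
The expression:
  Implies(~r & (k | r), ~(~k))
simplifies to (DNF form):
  True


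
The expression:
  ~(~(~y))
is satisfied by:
  {y: False}


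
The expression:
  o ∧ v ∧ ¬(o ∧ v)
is never true.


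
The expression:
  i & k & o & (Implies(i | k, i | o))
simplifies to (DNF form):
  i & k & o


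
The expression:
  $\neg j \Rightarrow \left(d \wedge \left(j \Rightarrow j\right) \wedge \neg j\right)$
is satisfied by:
  {d: True, j: True}
  {d: True, j: False}
  {j: True, d: False}


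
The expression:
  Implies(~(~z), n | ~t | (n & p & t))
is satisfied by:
  {n: True, t: False, z: False}
  {t: False, z: False, n: False}
  {n: True, z: True, t: False}
  {z: True, t: False, n: False}
  {n: True, t: True, z: False}
  {t: True, n: False, z: False}
  {n: True, z: True, t: True}


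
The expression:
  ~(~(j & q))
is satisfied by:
  {j: True, q: True}


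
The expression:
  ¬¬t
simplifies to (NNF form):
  t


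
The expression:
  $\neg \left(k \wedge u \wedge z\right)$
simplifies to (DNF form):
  $\neg k \vee \neg u \vee \neg z$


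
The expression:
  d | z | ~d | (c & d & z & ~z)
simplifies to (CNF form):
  True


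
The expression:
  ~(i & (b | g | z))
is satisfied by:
  {g: False, z: False, i: False, b: False}
  {b: True, g: False, z: False, i: False}
  {z: True, b: False, g: False, i: False}
  {b: True, z: True, g: False, i: False}
  {g: True, b: False, z: False, i: False}
  {b: True, g: True, z: False, i: False}
  {z: True, g: True, b: False, i: False}
  {b: True, z: True, g: True, i: False}
  {i: True, b: False, g: False, z: False}


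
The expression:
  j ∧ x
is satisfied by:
  {j: True, x: True}


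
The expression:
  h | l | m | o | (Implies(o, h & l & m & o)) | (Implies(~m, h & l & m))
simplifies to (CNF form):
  True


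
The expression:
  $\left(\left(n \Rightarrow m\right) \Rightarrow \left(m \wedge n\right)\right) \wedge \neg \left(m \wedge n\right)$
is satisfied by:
  {n: True, m: False}


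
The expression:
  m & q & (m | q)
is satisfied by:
  {m: True, q: True}


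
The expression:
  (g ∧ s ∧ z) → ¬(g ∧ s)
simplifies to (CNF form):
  ¬g ∨ ¬s ∨ ¬z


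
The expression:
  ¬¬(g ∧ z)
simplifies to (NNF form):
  g ∧ z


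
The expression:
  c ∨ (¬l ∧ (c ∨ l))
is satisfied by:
  {c: True}


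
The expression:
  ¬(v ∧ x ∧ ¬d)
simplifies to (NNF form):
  d ∨ ¬v ∨ ¬x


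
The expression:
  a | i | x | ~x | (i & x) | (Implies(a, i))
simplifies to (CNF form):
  True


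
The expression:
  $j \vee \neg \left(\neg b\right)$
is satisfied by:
  {b: True, j: True}
  {b: True, j: False}
  {j: True, b: False}


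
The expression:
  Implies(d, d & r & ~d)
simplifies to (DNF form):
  ~d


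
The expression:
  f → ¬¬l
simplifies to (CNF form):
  l ∨ ¬f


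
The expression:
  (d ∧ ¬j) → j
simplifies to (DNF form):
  j ∨ ¬d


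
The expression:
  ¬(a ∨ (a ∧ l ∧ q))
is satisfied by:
  {a: False}


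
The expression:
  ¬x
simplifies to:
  ¬x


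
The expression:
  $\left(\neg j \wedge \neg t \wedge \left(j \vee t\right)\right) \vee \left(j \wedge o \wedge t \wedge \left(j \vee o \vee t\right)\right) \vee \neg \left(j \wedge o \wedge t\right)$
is always true.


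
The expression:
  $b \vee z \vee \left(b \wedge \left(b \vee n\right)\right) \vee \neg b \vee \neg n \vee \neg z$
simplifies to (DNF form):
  $\text{True}$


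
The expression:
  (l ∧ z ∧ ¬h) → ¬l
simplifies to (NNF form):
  h ∨ ¬l ∨ ¬z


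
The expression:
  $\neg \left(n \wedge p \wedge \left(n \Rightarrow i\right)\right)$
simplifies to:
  $\neg i \vee \neg n \vee \neg p$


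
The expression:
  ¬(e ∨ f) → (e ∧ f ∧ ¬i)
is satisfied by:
  {e: True, f: True}
  {e: True, f: False}
  {f: True, e: False}


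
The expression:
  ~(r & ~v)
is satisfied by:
  {v: True, r: False}
  {r: False, v: False}
  {r: True, v: True}


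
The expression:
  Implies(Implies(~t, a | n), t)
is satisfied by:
  {t: True, n: False, a: False}
  {a: True, t: True, n: False}
  {t: True, n: True, a: False}
  {a: True, t: True, n: True}
  {a: False, n: False, t: False}


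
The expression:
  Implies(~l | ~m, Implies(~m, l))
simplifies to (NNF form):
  l | m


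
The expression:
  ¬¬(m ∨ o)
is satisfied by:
  {o: True, m: True}
  {o: True, m: False}
  {m: True, o: False}


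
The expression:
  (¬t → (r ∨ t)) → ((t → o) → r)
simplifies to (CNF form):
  r ∨ ¬o ∨ ¬t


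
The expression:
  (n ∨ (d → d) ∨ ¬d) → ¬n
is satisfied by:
  {n: False}


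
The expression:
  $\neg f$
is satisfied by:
  {f: False}


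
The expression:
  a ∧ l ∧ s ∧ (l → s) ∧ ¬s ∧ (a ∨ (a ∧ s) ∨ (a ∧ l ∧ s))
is never true.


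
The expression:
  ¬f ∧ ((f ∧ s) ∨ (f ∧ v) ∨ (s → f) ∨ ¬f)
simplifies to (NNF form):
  ¬f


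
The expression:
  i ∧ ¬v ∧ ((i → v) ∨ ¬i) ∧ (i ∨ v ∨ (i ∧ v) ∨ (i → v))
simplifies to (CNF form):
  False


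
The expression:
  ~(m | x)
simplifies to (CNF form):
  ~m & ~x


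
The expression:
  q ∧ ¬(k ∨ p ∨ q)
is never true.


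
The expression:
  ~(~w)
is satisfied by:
  {w: True}


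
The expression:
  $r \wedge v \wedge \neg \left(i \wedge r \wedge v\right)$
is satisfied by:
  {r: True, v: True, i: False}


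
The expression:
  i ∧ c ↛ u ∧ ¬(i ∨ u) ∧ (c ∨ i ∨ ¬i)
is never true.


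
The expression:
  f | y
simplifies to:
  f | y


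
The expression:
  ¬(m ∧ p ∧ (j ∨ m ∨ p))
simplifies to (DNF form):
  ¬m ∨ ¬p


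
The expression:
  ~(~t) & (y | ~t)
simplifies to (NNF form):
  t & y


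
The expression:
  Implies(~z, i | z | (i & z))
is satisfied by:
  {i: True, z: True}
  {i: True, z: False}
  {z: True, i: False}


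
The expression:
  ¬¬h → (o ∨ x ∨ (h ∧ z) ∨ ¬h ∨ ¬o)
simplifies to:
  True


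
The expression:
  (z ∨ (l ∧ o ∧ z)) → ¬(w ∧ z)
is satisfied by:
  {w: False, z: False}
  {z: True, w: False}
  {w: True, z: False}


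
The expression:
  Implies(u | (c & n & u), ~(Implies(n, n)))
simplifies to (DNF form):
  ~u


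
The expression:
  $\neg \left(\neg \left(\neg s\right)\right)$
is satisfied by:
  {s: False}


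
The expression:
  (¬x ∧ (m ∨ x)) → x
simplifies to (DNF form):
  x ∨ ¬m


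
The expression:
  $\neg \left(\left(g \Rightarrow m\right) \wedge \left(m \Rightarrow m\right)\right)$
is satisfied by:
  {g: True, m: False}


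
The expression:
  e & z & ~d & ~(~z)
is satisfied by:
  {z: True, e: True, d: False}


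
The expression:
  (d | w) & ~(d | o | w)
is never true.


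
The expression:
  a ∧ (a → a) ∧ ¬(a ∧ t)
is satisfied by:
  {a: True, t: False}


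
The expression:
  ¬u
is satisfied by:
  {u: False}


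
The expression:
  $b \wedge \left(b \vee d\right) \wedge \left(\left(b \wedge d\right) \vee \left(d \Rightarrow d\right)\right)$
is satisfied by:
  {b: True}


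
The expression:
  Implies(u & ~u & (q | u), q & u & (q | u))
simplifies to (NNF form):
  True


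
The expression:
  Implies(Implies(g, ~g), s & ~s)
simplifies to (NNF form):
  g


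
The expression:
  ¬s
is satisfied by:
  {s: False}


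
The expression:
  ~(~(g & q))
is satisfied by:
  {g: True, q: True}


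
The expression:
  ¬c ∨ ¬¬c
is always true.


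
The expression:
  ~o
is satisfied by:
  {o: False}


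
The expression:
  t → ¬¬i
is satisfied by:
  {i: True, t: False}
  {t: False, i: False}
  {t: True, i: True}


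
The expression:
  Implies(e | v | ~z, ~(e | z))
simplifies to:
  ~e & (~v | ~z)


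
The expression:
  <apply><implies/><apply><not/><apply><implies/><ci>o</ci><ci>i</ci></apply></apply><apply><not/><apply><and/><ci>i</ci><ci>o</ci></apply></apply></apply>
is always true.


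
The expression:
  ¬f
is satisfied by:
  {f: False}


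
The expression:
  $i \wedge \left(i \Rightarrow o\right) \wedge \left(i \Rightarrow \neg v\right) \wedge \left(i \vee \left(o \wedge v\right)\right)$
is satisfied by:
  {i: True, o: True, v: False}


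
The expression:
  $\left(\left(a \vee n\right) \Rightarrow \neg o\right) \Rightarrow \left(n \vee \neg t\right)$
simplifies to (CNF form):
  $\left(a \vee n \vee \neg t\right) \wedge \left(n \vee o \vee \neg t\right)$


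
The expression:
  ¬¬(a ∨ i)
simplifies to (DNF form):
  a ∨ i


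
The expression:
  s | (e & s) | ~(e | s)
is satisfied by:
  {s: True, e: False}
  {e: False, s: False}
  {e: True, s: True}


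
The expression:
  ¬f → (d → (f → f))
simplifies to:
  True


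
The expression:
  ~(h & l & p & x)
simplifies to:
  ~h | ~l | ~p | ~x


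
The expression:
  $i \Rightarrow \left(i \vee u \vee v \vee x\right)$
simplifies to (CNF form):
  $\text{True}$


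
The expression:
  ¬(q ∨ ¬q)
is never true.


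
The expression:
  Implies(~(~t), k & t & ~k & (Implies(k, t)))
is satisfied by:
  {t: False}


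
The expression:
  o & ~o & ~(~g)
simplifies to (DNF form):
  False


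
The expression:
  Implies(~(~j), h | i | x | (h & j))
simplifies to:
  h | i | x | ~j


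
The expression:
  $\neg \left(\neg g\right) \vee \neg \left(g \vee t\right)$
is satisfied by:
  {g: True, t: False}
  {t: False, g: False}
  {t: True, g: True}


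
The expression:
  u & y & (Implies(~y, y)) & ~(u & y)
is never true.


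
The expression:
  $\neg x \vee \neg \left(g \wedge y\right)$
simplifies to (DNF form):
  $\neg g \vee \neg x \vee \neg y$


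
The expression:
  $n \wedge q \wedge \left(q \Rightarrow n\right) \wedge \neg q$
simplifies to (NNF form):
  $\text{False}$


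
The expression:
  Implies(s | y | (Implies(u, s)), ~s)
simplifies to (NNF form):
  ~s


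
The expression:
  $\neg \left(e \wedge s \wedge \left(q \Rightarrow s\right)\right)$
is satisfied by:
  {s: False, e: False}
  {e: True, s: False}
  {s: True, e: False}


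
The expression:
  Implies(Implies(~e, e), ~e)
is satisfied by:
  {e: False}


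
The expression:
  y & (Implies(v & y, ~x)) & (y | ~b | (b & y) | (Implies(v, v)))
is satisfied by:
  {y: True, v: False, x: False}
  {y: True, x: True, v: False}
  {y: True, v: True, x: False}


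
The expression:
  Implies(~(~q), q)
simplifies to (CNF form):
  True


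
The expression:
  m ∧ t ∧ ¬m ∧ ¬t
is never true.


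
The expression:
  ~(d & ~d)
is always true.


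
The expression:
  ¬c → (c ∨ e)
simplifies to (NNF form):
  c ∨ e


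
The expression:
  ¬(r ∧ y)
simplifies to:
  ¬r ∨ ¬y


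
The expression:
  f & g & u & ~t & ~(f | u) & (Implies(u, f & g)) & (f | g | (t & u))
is never true.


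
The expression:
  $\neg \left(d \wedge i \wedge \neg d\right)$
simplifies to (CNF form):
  $\text{True}$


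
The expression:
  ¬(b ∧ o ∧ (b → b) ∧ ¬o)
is always true.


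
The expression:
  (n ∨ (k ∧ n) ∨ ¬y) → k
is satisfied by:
  {y: True, k: True, n: False}
  {k: True, n: False, y: False}
  {y: True, k: True, n: True}
  {k: True, n: True, y: False}
  {y: True, n: False, k: False}


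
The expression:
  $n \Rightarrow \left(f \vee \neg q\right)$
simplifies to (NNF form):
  $f \vee \neg n \vee \neg q$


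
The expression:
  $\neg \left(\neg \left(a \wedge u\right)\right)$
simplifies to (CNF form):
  $a \wedge u$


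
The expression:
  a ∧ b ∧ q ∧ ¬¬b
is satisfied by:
  {a: True, b: True, q: True}


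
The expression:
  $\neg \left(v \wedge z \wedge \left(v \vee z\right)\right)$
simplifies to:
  $\neg v \vee \neg z$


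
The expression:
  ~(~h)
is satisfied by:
  {h: True}


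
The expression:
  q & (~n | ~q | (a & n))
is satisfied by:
  {a: True, q: True, n: False}
  {q: True, n: False, a: False}
  {a: True, n: True, q: True}


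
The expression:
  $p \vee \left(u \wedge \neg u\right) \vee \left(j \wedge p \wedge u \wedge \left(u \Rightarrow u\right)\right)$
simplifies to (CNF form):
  $p$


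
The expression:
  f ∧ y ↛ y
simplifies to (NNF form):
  False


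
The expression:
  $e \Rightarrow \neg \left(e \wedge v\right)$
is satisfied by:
  {v: False, e: False}
  {e: True, v: False}
  {v: True, e: False}


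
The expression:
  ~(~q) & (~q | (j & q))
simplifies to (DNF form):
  j & q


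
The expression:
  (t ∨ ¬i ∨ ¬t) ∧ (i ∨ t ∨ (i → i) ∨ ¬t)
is always true.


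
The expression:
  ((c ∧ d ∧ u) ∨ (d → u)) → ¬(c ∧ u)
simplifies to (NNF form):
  ¬c ∨ ¬u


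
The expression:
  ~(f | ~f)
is never true.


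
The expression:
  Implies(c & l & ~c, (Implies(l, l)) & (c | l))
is always true.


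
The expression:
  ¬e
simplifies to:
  ¬e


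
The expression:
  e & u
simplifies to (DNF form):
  e & u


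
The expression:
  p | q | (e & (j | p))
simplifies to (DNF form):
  p | q | (e & j)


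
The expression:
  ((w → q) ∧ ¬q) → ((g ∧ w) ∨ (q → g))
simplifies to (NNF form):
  True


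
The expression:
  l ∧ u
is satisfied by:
  {u: True, l: True}


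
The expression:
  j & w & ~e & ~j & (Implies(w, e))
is never true.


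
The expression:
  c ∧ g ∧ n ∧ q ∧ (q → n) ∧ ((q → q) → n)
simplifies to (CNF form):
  c ∧ g ∧ n ∧ q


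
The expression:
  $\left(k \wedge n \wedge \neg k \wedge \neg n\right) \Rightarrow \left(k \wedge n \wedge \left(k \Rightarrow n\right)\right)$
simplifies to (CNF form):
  $\text{True}$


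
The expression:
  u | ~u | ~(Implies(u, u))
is always true.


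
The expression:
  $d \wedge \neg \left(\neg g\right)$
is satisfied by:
  {d: True, g: True}


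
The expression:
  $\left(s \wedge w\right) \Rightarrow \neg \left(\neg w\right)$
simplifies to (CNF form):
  $\text{True}$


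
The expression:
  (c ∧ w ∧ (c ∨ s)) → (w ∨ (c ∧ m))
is always true.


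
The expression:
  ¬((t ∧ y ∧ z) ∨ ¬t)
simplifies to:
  t ∧ (¬y ∨ ¬z)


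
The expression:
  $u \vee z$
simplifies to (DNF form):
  $u \vee z$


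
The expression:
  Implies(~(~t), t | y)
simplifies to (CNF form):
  True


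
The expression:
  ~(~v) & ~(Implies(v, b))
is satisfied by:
  {v: True, b: False}


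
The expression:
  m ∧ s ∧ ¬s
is never true.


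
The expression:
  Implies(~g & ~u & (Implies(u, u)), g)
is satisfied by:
  {g: True, u: True}
  {g: True, u: False}
  {u: True, g: False}


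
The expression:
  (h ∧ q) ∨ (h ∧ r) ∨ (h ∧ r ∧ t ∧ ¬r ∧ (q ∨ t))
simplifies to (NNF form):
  h ∧ (q ∨ r)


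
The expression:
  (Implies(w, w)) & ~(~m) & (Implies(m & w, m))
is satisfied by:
  {m: True}


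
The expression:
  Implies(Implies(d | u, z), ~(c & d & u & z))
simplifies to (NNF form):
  ~c | ~d | ~u | ~z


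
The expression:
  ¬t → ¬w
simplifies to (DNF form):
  t ∨ ¬w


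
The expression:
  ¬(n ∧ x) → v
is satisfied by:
  {n: True, v: True, x: True}
  {n: True, v: True, x: False}
  {v: True, x: True, n: False}
  {v: True, x: False, n: False}
  {n: True, x: True, v: False}


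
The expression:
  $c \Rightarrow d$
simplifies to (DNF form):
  $d \vee \neg c$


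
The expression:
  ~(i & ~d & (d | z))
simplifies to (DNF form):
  d | ~i | ~z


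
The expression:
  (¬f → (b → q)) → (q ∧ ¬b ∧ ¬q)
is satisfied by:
  {b: True, q: False, f: False}


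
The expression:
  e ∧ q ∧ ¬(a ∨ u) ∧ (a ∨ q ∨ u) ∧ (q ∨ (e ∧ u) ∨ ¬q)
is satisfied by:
  {e: True, q: True, u: False, a: False}


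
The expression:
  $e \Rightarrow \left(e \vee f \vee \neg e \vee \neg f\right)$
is always true.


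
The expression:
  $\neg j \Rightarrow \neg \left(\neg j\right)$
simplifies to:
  $j$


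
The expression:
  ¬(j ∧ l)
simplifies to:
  ¬j ∨ ¬l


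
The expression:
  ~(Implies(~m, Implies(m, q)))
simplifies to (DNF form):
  False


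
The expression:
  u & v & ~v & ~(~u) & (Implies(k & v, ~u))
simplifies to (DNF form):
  False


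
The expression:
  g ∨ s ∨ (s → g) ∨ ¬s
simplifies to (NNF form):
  True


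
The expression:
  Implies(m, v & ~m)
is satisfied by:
  {m: False}


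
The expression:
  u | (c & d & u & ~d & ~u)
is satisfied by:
  {u: True}


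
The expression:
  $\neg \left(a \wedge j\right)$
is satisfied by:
  {a: False, j: False}
  {j: True, a: False}
  {a: True, j: False}


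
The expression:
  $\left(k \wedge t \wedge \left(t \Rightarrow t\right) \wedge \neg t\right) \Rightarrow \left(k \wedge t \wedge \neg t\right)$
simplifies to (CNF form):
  $\text{True}$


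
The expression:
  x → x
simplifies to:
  True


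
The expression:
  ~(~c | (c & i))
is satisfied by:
  {c: True, i: False}


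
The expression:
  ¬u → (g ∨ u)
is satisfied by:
  {g: True, u: True}
  {g: True, u: False}
  {u: True, g: False}


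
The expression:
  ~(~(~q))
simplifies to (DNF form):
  ~q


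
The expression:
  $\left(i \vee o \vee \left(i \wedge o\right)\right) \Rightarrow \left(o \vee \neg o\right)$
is always true.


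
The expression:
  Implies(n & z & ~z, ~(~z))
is always true.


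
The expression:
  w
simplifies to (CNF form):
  w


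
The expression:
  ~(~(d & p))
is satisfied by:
  {p: True, d: True}


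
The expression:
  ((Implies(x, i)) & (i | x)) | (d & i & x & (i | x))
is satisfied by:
  {i: True}


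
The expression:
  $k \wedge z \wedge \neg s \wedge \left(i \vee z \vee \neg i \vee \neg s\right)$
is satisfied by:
  {z: True, k: True, s: False}


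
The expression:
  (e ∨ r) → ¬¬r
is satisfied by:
  {r: True, e: False}
  {e: False, r: False}
  {e: True, r: True}


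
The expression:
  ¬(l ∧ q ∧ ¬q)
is always true.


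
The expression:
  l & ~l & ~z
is never true.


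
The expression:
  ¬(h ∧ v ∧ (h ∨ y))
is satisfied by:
  {h: False, v: False}
  {v: True, h: False}
  {h: True, v: False}


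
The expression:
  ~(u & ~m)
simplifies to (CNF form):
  m | ~u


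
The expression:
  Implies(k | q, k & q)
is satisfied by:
  {k: False, q: False}
  {q: True, k: True}


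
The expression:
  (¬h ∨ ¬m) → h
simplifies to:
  h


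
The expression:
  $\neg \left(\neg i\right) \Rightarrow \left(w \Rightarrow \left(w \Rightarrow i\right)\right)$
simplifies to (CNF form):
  $\text{True}$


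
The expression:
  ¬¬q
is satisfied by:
  {q: True}


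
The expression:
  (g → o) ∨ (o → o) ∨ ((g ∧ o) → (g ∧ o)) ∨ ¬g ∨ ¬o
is always true.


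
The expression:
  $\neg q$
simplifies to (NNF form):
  $\neg q$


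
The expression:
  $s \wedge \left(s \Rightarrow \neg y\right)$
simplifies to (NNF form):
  $s \wedge \neg y$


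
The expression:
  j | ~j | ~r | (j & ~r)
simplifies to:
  True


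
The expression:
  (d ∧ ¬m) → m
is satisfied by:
  {m: True, d: False}
  {d: False, m: False}
  {d: True, m: True}


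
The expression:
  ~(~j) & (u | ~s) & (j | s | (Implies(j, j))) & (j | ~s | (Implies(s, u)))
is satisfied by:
  {u: True, j: True, s: False}
  {j: True, s: False, u: False}
  {u: True, s: True, j: True}


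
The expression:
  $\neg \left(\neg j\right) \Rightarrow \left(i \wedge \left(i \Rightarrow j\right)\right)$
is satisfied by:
  {i: True, j: False}
  {j: False, i: False}
  {j: True, i: True}


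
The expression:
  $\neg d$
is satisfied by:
  {d: False}


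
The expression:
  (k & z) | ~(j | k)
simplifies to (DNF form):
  (k & z) | (~j & ~k)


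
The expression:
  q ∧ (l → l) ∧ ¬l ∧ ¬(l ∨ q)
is never true.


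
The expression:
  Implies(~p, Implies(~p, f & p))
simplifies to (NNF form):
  p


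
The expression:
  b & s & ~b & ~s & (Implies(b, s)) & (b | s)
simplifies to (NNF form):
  False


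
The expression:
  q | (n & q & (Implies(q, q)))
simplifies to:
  q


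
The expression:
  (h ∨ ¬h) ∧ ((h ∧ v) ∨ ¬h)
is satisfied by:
  {v: True, h: False}
  {h: False, v: False}
  {h: True, v: True}


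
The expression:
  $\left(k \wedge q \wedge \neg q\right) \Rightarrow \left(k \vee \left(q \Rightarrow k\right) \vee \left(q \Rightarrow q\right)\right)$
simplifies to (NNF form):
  $\text{True}$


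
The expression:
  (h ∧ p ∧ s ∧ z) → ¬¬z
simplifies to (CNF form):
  True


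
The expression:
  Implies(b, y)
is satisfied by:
  {y: True, b: False}
  {b: False, y: False}
  {b: True, y: True}


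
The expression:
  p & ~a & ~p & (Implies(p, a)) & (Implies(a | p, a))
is never true.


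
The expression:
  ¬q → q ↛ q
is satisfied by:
  {q: True}


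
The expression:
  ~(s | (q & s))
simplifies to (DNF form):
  ~s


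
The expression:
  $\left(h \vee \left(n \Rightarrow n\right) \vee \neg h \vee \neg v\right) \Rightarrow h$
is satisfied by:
  {h: True}


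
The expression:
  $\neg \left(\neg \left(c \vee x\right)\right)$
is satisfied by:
  {x: True, c: True}
  {x: True, c: False}
  {c: True, x: False}


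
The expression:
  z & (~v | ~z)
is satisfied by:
  {z: True, v: False}


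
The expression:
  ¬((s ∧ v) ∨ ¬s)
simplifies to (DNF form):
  s ∧ ¬v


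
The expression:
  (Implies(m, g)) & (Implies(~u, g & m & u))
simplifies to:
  u & (g | ~m)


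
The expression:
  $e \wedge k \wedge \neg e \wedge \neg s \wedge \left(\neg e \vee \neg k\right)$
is never true.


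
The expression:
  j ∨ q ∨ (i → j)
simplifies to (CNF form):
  j ∨ q ∨ ¬i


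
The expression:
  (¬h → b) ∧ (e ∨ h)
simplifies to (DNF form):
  h ∨ (b ∧ e)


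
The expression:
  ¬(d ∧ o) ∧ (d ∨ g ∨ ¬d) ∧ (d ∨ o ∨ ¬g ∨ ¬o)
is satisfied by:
  {o: False, d: False}
  {d: True, o: False}
  {o: True, d: False}


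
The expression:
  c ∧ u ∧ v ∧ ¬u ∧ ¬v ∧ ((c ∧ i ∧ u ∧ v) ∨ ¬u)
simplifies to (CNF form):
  False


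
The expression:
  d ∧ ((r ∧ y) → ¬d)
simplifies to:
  d ∧ (¬r ∨ ¬y)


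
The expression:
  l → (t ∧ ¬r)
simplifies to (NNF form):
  (t ∧ ¬r) ∨ ¬l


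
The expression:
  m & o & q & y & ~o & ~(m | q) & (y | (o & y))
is never true.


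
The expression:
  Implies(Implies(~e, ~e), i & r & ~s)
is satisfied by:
  {i: True, r: True, s: False}


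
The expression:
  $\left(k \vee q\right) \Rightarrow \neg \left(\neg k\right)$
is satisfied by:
  {k: True, q: False}
  {q: False, k: False}
  {q: True, k: True}


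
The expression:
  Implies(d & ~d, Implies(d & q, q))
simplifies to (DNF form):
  True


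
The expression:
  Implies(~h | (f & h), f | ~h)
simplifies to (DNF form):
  True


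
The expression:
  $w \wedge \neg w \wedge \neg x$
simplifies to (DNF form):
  $\text{False}$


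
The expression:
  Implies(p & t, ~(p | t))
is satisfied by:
  {p: False, t: False}
  {t: True, p: False}
  {p: True, t: False}


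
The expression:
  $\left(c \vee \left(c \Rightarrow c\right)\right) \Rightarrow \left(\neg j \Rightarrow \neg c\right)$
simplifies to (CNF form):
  $j \vee \neg c$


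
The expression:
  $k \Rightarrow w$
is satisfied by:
  {w: True, k: False}
  {k: False, w: False}
  {k: True, w: True}


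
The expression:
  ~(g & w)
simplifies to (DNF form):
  ~g | ~w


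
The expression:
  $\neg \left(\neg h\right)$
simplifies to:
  $h$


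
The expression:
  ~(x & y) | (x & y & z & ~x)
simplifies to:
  ~x | ~y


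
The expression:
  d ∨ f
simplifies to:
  d ∨ f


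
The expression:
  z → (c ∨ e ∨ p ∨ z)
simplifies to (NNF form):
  True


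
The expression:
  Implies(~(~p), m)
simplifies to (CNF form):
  m | ~p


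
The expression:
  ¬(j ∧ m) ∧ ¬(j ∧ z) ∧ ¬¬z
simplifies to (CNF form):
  z ∧ ¬j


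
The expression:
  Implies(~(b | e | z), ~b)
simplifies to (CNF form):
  True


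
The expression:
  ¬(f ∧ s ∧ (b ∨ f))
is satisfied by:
  {s: False, f: False}
  {f: True, s: False}
  {s: True, f: False}


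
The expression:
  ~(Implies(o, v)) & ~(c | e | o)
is never true.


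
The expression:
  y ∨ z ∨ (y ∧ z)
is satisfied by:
  {y: True, z: True}
  {y: True, z: False}
  {z: True, y: False}


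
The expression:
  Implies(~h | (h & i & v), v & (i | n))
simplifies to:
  h | (i & v) | (n & v)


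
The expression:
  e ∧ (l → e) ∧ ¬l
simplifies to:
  e ∧ ¬l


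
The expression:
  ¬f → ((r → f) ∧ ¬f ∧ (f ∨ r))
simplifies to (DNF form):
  f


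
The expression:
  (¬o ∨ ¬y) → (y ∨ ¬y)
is always true.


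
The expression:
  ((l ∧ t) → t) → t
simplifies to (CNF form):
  t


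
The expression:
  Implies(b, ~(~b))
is always true.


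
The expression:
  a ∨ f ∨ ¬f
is always true.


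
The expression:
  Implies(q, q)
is always true.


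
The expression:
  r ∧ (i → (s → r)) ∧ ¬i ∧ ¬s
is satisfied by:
  {r: True, i: False, s: False}


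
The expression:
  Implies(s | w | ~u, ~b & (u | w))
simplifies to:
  (u | w) & (~b | ~s) & (~b | ~w)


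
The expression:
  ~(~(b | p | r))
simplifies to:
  b | p | r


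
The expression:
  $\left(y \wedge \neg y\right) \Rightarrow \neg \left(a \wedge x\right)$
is always true.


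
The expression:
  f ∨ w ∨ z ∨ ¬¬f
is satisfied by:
  {z: True, w: True, f: True}
  {z: True, w: True, f: False}
  {z: True, f: True, w: False}
  {z: True, f: False, w: False}
  {w: True, f: True, z: False}
  {w: True, f: False, z: False}
  {f: True, w: False, z: False}


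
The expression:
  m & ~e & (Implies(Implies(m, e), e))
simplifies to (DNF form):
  m & ~e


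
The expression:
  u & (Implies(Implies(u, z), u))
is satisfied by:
  {u: True}


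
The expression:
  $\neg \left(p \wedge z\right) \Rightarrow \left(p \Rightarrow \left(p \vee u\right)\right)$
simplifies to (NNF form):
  $\text{True}$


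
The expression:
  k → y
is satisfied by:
  {y: True, k: False}
  {k: False, y: False}
  {k: True, y: True}


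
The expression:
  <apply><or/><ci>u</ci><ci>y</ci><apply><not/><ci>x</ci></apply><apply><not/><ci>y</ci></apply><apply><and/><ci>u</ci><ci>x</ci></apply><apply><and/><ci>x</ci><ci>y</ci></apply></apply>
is always true.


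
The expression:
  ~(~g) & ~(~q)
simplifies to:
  g & q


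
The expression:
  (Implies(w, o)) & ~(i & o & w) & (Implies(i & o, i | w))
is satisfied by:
  {o: True, i: False, w: False}
  {i: False, w: False, o: False}
  {o: True, i: True, w: False}
  {i: True, o: False, w: False}
  {w: True, o: True, i: False}


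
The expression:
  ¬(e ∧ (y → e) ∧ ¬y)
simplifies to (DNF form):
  y ∨ ¬e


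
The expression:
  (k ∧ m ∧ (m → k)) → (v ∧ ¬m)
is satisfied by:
  {k: False, m: False}
  {m: True, k: False}
  {k: True, m: False}


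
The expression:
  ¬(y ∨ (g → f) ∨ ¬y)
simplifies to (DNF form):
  False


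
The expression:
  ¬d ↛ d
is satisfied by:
  {d: False}


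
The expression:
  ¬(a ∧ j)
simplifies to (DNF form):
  ¬a ∨ ¬j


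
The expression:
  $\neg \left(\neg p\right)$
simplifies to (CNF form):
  $p$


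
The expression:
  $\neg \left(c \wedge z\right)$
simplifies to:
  $\neg c \vee \neg z$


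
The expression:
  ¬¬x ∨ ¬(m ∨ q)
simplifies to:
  x ∨ (¬m ∧ ¬q)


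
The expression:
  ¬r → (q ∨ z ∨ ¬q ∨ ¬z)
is always true.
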